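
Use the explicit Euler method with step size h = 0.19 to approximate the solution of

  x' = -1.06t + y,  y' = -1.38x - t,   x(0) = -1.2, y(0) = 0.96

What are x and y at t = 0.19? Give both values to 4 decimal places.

-1.0176, 1.2746

Euler on (x,y): x_{n+1} = x_n + h·x', y_{n+1} = y_n + h·y'.
0.000000: (-1.200000, 0.960000); f=(0.960000, 1.656000) → (-1.017600, 1.274640)
(x(0.19), y(0.19)) ≈ (-1.0176, 1.2746)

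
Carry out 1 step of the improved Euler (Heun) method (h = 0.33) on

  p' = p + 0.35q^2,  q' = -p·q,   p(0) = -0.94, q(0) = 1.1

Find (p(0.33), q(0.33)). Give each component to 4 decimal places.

-1.0885, 1.5347

Heun on (p,q): k1 = f(x_n, state_n); k2 = f(x_n + h, state_n + h·k1); state_{n+1} = state_n + (h/2)·(k1 + k2).
0.000000: (-0.940000, 1.100000)
  k1 = (-0.516500, 1.034000)
  predictor → (-1.110445, 1.441220)
  k2 = (-0.383455, 1.600396)
  → (-1.088493, 1.534675)
(p(0.33), q(0.33)) ≈ (-1.0885, 1.5347)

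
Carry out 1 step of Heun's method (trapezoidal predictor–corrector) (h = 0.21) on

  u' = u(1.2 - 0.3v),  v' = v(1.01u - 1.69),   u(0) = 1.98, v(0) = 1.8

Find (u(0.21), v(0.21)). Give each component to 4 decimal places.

Heun on (u,v): k1 = f(t_n, state_n); k2 = f(t_n + h, state_n + h·k1); state_{n+1} = state_n + (h/2)·(k1 + k2).
0.000000: (1.980000, 1.800000)
  k1 = (1.306800, 0.557640)
  predictor → (2.254428, 1.917104)
  k2 = (1.408721, 1.125287)
  → (2.265130, 1.976707)
(u(0.21), v(0.21)) ≈ (2.2651, 1.9767)

2.2651, 1.9767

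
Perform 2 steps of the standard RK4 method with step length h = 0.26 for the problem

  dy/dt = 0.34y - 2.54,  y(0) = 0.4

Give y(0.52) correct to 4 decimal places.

-0.9674

RK4: k1 = f(t_n, y_n); k2 = f(t_n + h/2, y_n + (h/2)·k1); k3 = f(t_n + h/2, y_n + (h/2)·k2); k4 = f(t_n + h, y_n + h·k3); y_{n+1} = y_n + (h/6)·(k1 + 2k2 + 2k3 + k4).
t=0.000000, y=0.400000:
  k1 = f(0.000000, 0.400000) = -2.404000
  k2 = f(0.130000, 0.087480) = -2.510257
  k3 = f(0.130000, 0.073667) = -2.514953
  k4 = f(0.260000, -0.253888) = -2.626322
  y ← 0.400000 + (0.26/6)·(k1 + 2k2 + 2k3 + k4) = -0.253499
t=0.260000, y=-0.253499:
  k1 = f(0.260000, -0.253499) = -2.626190
  k2 = f(0.390000, -0.594903) = -2.742267
  k3 = f(0.390000, -0.609994) = -2.747398
  k4 = f(0.520000, -0.967822) = -2.869060
  y ← -0.253499 + (0.26/6)·(k1 + 2k2 + 2k3 + k4) = -0.967397
y(0.52) ≈ -0.9674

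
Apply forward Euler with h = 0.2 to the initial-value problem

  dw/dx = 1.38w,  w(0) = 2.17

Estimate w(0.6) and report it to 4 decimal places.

Euler: w_{n+1} = w_n + h·f(x_n, w_n).
x=0.000000, w=2.170000: f=2.994600 → w ← 2.170000 + 0.2·2.994600 = 2.768920
x=0.200000, w=2.768920: f=3.821110 → w ← 2.768920 + 0.2·3.821110 = 3.533142
x=0.400000, w=3.533142: f=4.875736 → w ← 3.533142 + 0.2·4.875736 = 4.508289
w(0.6) ≈ 4.5083

4.5083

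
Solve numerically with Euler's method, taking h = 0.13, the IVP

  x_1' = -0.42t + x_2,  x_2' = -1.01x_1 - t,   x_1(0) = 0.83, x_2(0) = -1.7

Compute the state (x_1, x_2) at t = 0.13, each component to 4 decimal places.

0.6090, -1.8090

Euler on (x_1,x_2): x_1_{n+1} = x_1_n + h·x_1', x_2_{n+1} = x_2_n + h·x_2'.
0.000000: (0.830000, -1.700000); f=(-1.700000, -0.838300) → (0.609000, -1.808979)
(x_1(0.13), x_2(0.13)) ≈ (0.6090, -1.8090)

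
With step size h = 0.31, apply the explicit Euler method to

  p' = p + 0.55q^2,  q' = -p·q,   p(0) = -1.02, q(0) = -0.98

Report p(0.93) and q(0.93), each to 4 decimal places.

Euler on (p,q): p_{n+1} = p_n + h·p', q_{n+1} = q_n + h·q'.
0.000000: (-1.020000, -0.980000); f=(-0.491780, -0.999600) → (-1.172452, -1.289876)
0.310000: (-1.172452, -1.289876); f=(-0.257373, -1.512317) → (-1.252237, -1.758694)
0.620000: (-1.252237, -1.758694); f=(0.448916, -2.202303) → (-1.113073, -2.441408)
(p(0.93), q(0.93)) ≈ (-1.1131, -2.4414)

-1.1131, -2.4414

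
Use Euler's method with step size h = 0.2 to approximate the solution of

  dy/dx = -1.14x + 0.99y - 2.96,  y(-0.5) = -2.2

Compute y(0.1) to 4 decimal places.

Euler: y_{n+1} = y_n + h·f(x_n, y_n).
x=-0.500000, y=-2.200000: f=-4.568000 → y ← -2.200000 + 0.2·(-4.568000) = -3.113600
x=-0.300000, y=-3.113600: f=-5.700464 → y ← -3.113600 + 0.2·(-5.700464) = -4.253693
x=-0.100000, y=-4.253693: f=-7.057156 → y ← -4.253693 + 0.2·(-7.057156) = -5.665124
y(0.1) ≈ -5.6651

-5.6651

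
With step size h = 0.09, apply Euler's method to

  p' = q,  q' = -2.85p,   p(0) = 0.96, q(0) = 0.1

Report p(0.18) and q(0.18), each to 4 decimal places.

Euler on (p,q): p_{n+1} = p_n + h·p', q_{n+1} = q_n + h·q'.
0.000000: (0.960000, 0.100000); f=(0.100000, -2.736000) → (0.969000, -0.146240)
0.090000: (0.969000, -0.146240); f=(-0.146240, -2.761650) → (0.955838, -0.394788)
(p(0.18), q(0.18)) ≈ (0.9558, -0.3948)

0.9558, -0.3948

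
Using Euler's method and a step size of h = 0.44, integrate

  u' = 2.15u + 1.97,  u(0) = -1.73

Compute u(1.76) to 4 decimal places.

Euler: u_{n+1} = u_n + h·f(x_n, u_n).
x=0.000000, u=-1.730000: f=-1.749500 → u ← -1.730000 + 0.44·(-1.749500) = -2.499780
x=0.440000, u=-2.499780: f=-3.404527 → u ← -2.499780 + 0.44·(-3.404527) = -3.997772
x=0.880000, u=-3.997772: f=-6.625210 → u ← -3.997772 + 0.44·(-6.625210) = -6.912864
x=1.320000, u=-6.912864: f=-12.892658 → u ← -6.912864 + 0.44·(-12.892658) = -12.585633
u(1.76) ≈ -12.5856

-12.5856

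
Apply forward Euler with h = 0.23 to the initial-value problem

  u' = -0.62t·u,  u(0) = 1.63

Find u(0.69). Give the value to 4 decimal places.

Euler: u_{n+1} = u_n + h·f(t_n, u_n).
t=0.000000, u=1.630000: f=0.000000 → u ← 1.630000 + 0.23·0.000000 = 1.630000
t=0.230000, u=1.630000: f=-0.232438 → u ← 1.630000 + 0.23·(-0.232438) = 1.576539
t=0.460000, u=1.576539: f=-0.449629 → u ← 1.576539 + 0.23·(-0.449629) = 1.473125
u(0.69) ≈ 1.4731

1.4731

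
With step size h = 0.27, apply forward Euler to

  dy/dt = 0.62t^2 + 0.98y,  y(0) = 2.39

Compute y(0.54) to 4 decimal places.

3.8343

Euler: y_{n+1} = y_n + h·f(t_n, y_n).
t=0.000000, y=2.390000: f=2.342200 → y ← 2.390000 + 0.27·2.342200 = 3.022394
t=0.270000, y=3.022394: f=3.007144 → y ← 3.022394 + 0.27·3.007144 = 3.834323
y(0.54) ≈ 3.8343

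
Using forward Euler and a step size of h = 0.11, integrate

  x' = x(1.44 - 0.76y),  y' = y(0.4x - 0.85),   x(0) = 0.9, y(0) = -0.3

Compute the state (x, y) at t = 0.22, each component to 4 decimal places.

Euler on (x,y): x_{n+1} = x_n + h·x', y_{n+1} = y_n + h·y'.
0.000000: (0.900000, -0.300000); f=(1.501200, 0.147000) → (1.065132, -0.283830)
0.110000: (1.065132, -0.283830); f=(1.763551, 0.120329) → (1.259123, -0.270594)
(x(0.22), y(0.22)) ≈ (1.2591, -0.2706)

1.2591, -0.2706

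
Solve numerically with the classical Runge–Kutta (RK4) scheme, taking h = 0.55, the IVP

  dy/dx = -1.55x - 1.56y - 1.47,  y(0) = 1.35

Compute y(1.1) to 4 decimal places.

-1.0960

RK4: k1 = f(x_n, y_n); k2 = f(x_n + h/2, y_n + (h/2)·k1); k3 = f(x_n + h/2, y_n + (h/2)·k2); k4 = f(x_n + h, y_n + h·k3); y_{n+1} = y_n + (h/6)·(k1 + 2k2 + 2k3 + k4).
x=0.000000, y=1.350000:
  k1 = f(0.000000, 1.350000) = -3.576000
  k2 = f(0.275000, 0.366600) = -2.468146
  k3 = f(0.275000, 0.671260) = -2.943415
  k4 = f(0.550000, -0.268878) = -1.903050
  y ← 1.350000 + (0.55/6)·(k1 + 2k2 + 2k3 + k4) = -0.144366
x=0.550000, y=-0.144366:
  k1 = f(0.550000, -0.144366) = -2.097289
  k2 = f(0.825000, -0.721120) = -1.623802
  k3 = f(0.825000, -0.590911) = -1.826928
  k4 = f(1.100000, -1.149176) = -1.382285
  y ← -0.144366 + (0.55/6)·(k1 + 2k2 + 2k3 + k4) = -1.095961
y(1.1) ≈ -1.0960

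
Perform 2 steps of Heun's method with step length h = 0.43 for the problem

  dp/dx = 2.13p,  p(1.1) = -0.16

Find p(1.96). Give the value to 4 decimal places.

-0.8726

Heun: k1 = f(x_n, p_n); k2 = f(x_n + h, p_n + h·k1); p_{n+1} = p_n + (h/2)·(k1 + k2).
x=1.100000, p=-0.160000:
  k1 = f(1.100000, -0.160000) = -0.340800
  k2 = f(1.530000, -0.306544) = -0.652939
  p ← -0.160000 + (0.43/2)·(-0.340800 + (-0.652939)) = -0.373654
x=1.530000, p=-0.373654:
  k1 = f(1.530000, -0.373654) = -0.795883
  k2 = f(1.960000, -0.715883) = -1.524832
  p ← -0.373654 + (0.43/2)·(-0.795883 + (-1.524832)) = -0.872607
p(1.96) ≈ -0.8726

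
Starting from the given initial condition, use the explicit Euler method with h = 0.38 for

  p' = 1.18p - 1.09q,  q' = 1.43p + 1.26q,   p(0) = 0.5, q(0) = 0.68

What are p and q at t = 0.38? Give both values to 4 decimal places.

0.4425, 1.2773

Euler on (p,q): p_{n+1} = p_n + h·p', q_{n+1} = q_n + h·q'.
0.000000: (0.500000, 0.680000); f=(-0.151200, 1.571800) → (0.442544, 1.277284)
(p(0.38), q(0.38)) ≈ (0.4425, 1.2773)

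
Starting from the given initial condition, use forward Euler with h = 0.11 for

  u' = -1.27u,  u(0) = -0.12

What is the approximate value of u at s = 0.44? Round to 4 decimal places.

-0.0657

Euler: u_{n+1} = u_n + h·f(s_n, u_n).
s=0.000000, u=-0.120000: f=0.152400 → u ← -0.120000 + 0.11·0.152400 = -0.103236
s=0.110000, u=-0.103236: f=0.131110 → u ← -0.103236 + 0.11·0.131110 = -0.088814
s=0.220000, u=-0.088814: f=0.112794 → u ← -0.088814 + 0.11·0.112794 = -0.076407
s=0.330000, u=-0.076407: f=0.097036 → u ← -0.076407 + 0.11·0.097036 = -0.065733
u(0.44) ≈ -0.0657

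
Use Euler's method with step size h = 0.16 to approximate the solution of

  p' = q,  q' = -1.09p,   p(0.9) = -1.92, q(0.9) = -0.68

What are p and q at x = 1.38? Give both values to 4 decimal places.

Euler on (p,q): p_{n+1} = p_n + h·p', q_{n+1} = q_n + h·q'.
0.900000: (-1.920000, -0.680000); f=(-0.680000, 2.092800) → (-2.028800, -0.345152)
1.060000: (-2.028800, -0.345152); f=(-0.345152, 2.211392) → (-2.084024, 0.008671)
1.220000: (-2.084024, 0.008671); f=(0.008671, 2.271587) → (-2.082637, 0.372125)
(p(1.38), q(1.38)) ≈ (-2.0826, 0.3721)

-2.0826, 0.3721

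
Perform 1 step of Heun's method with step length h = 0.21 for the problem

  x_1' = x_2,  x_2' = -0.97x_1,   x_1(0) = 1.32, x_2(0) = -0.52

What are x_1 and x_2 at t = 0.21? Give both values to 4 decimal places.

1.1826, -0.7778

Heun on (x_1,x_2): k1 = f(t_n, state_n); k2 = f(t_n + h, state_n + h·k1); state_{n+1} = state_n + (h/2)·(k1 + k2).
0.000000: (1.320000, -0.520000)
  k1 = (-0.520000, -1.280400)
  predictor → (1.210800, -0.788884)
  k2 = (-0.788884, -1.174476)
  → (1.182567, -0.777762)
(x_1(0.21), x_2(0.21)) ≈ (1.1826, -0.7778)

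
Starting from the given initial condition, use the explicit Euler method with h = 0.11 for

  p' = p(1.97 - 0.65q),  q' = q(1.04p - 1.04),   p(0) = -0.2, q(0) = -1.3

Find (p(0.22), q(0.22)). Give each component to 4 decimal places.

-0.3397, -0.9596

Euler on (p,q): p_{n+1} = p_n + h·p', q_{n+1} = q_n + h·q'.
0.000000: (-0.200000, -1.300000); f=(-0.563000, 1.622400) → (-0.261930, -1.121536)
0.110000: (-0.261930, -1.121536); f=(-0.706949, 1.471912) → (-0.339694, -0.959626)
(p(0.22), q(0.22)) ≈ (-0.3397, -0.9596)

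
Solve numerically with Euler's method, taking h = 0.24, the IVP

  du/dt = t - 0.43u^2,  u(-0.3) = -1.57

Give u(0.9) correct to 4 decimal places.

Euler: u_{n+1} = u_n + h·f(t_n, u_n).
t=-0.300000, u=-1.570000: f=-1.359907 → u ← -1.570000 + 0.24·(-1.359907) = -1.896378
t=-0.060000, u=-1.896378: f=-1.606387 → u ← -1.896378 + 0.24·(-1.606387) = -2.281911
t=0.180000, u=-2.281911: f=-2.059060 → u ← -2.281911 + 0.24·(-2.059060) = -2.776085
t=0.420000, u=-2.776085: f=-2.893858 → u ← -2.776085 + 0.24·(-2.893858) = -3.470611
t=0.660000, u=-3.470611: f=-4.519410 → u ← -3.470611 + 0.24·(-4.519410) = -4.555269
u(0.9) ≈ -4.5553

-4.5553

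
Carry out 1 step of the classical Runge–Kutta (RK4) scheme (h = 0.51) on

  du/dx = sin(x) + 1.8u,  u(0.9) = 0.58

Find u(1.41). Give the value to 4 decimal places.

RK4: k1 = f(x_n, u_n); k2 = f(x_n + h/2, u_n + (h/2)·k1); k3 = f(x_n + h/2, u_n + (h/2)·k2); k4 = f(x_n + h, u_n + h·k3); u_{n+1} = u_n + (h/6)·(k1 + 2k2 + 2k3 + k4).
x=0.900000, u=0.580000:
  k1 = f(0.900000, 0.580000) = 1.827327
  k2 = f(1.155000, 1.045968) = 2.797538
  k3 = f(1.155000, 1.293372) = 3.242865
  k4 = f(1.410000, 2.233861) = 5.008050
  u ← 0.580000 + (0.51/6)·(k1 + 2k2 + 2k3 + k4) = 2.187876
u(1.41) ≈ 2.1879

2.1879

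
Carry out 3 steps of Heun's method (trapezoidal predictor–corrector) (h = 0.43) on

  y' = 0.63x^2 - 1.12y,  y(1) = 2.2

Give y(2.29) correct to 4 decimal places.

2.0429

Heun: k1 = f(x_n, y_n); k2 = f(x_n + h, y_n + h·k1); y_{n+1} = y_n + (h/2)·(k1 + k2).
x=1.000000, y=2.200000:
  k1 = f(1.000000, 2.200000) = -1.834000
  k2 = f(1.430000, 1.411380) = -0.292459
  y ← 2.200000 + (0.43/2)·(-1.834000 + (-0.292459)) = 1.742811
x=1.430000, y=1.742811:
  k1 = f(1.430000, 1.742811) = -0.663662
  k2 = f(1.860000, 1.457437) = 0.547219
  y ← 1.742811 + (0.43/2)·(-0.663662 + 0.547219) = 1.717776
x=1.860000, y=1.717776:
  k1 = f(1.860000, 1.717776) = 0.255639
  k2 = f(2.290000, 1.827701) = 1.256758
  y ← 1.717776 + (0.43/2)·(0.255639 + 1.256758) = 2.042941
y(2.29) ≈ 2.0429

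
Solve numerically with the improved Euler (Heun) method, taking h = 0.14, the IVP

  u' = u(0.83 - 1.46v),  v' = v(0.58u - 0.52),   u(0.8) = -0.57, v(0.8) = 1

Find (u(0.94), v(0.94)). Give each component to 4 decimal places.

Heun on (u,v): k1 = f(x_n, state_n); k2 = f(x_n + h, state_n + h·k1); state_{n+1} = state_n + (h/2)·(k1 + k2).
0.800000: (-0.570000, 1.000000)
  k1 = (0.359100, -0.850600)
  predictor → (-0.519726, 0.880916)
  k2 = (0.237066, -0.723621)
  → (-0.528268, 0.889805)
(u(0.94), v(0.94)) ≈ (-0.5283, 0.8898)

-0.5283, 0.8898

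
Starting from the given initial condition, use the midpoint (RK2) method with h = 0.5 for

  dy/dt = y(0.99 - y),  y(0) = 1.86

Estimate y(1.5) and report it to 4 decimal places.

1.1769

Midpoint: k1 = f(t_n, y_n); k2 = f(t_n + h/2, y_n + (h/2)·k1); y_{n+1} = y_n + h·k2.
t=0.000000, y=1.860000:
  k1 = f(0.000000, 1.860000) = -1.618200
  k2 = f(0.250000, 1.455450) = -0.677439
  y ← 1.860000 + 0.5·(-0.677439) = 1.521280
t=0.500000, y=1.521280:
  k1 = f(0.500000, 1.521280) = -0.808226
  k2 = f(0.750000, 1.319224) = -0.434320
  y ← 1.521280 + 0.5·(-0.434320) = 1.304120
t=1.000000, y=1.304120:
  k1 = f(1.000000, 1.304120) = -0.409651
  k2 = f(1.250000, 1.201708) = -0.254411
  y ← 1.304120 + 0.5·(-0.254411) = 1.176915
y(1.5) ≈ 1.1769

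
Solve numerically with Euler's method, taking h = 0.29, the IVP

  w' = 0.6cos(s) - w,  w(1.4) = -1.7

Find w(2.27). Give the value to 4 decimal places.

-0.6775

Euler: w_{n+1} = w_n + h·f(s_n, w_n).
s=1.400000, w=-1.700000: f=1.801980 → w ← -1.700000 + 0.29·1.801980 = -1.177426
s=1.690000, w=-1.177426: f=1.106073 → w ← -1.177426 + 0.29·1.106073 = -0.856665
s=1.980000, w=-0.856665: f=0.617937 → w ← -0.856665 + 0.29·0.617937 = -0.677463
w(2.27) ≈ -0.6775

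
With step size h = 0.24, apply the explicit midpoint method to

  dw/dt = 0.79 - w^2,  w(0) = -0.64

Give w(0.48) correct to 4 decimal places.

Midpoint: k1 = f(t_n, w_n); k2 = f(t_n + h/2, w_n + (h/2)·k1); w_{n+1} = w_n + h·k2.
t=0.000000, w=-0.640000:
  k1 = f(0.000000, -0.640000) = 0.380400
  k2 = f(0.120000, -0.594352) = 0.436746
  w ← -0.640000 + 0.24·0.436746 = -0.535181
t=0.240000, w=-0.535181:
  k1 = f(0.240000, -0.535181) = 0.503581
  k2 = f(0.360000, -0.474751) = 0.564611
  w ← -0.535181 + 0.24·0.564611 = -0.399674
w(0.48) ≈ -0.3997

-0.3997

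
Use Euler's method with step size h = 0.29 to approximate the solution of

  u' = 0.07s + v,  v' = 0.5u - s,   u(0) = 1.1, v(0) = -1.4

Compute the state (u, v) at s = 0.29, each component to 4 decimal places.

Euler on (u,v): u_{n+1} = u_n + h·u', v_{n+1} = v_n + h·v'.
0.000000: (1.100000, -1.400000); f=(-1.400000, 0.550000) → (0.694000, -1.240500)
(u(0.29), v(0.29)) ≈ (0.6940, -1.2405)

0.6940, -1.2405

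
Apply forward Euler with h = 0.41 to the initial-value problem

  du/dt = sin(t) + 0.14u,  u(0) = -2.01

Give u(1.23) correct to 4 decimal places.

-1.9038

Euler: u_{n+1} = u_n + h·f(t_n, u_n).
t=0.000000, u=-2.010000: f=-0.281400 → u ← -2.010000 + 0.41·(-0.281400) = -2.125374
t=0.410000, u=-2.125374: f=0.101057 → u ← -2.125374 + 0.41·0.101057 = -2.083941
t=0.820000, u=-2.083941: f=0.439394 → u ← -2.083941 + 0.41·0.439394 = -1.903789
u(1.23) ≈ -1.9038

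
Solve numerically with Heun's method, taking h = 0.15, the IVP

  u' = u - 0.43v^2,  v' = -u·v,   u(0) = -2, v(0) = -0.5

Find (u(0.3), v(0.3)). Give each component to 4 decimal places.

-2.7690, -0.9992

Heun on (u,v): k1 = f(s_n, state_n); k2 = f(s_n + h, state_n + h·k1); state_{n+1} = state_n + (h/2)·(k1 + k2).
0.000000: (-2.000000, -0.500000)
  k1 = (-2.107500, -1.000000)
  predictor → (-2.316125, -0.650000)
  k2 = (-2.497800, -1.505481)
  → (-2.345397, -0.687911)
0.150000: (-2.345397, -0.687911)
  k1 = (-2.548883, -1.613425)
  predictor → (-2.727730, -0.929925)
  k2 = (-3.099577, -2.536584)
  → (-2.769032, -0.999162)
(u(0.3), v(0.3)) ≈ (-2.7690, -0.9992)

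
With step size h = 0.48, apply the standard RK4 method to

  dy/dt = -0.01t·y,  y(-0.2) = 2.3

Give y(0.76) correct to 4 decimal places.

2.2938

RK4: k1 = f(t_n, y_n); k2 = f(t_n + h/2, y_n + (h/2)·k1); k3 = f(t_n + h/2, y_n + (h/2)·k2); k4 = f(t_n + h, y_n + h·k3); y_{n+1} = y_n + (h/6)·(k1 + 2k2 + 2k3 + k4).
t=-0.200000, y=2.300000:
  k1 = f(-0.200000, 2.300000) = 0.004600
  k2 = f(0.040000, 2.301104) = -0.000920
  k3 = f(0.040000, 2.299779) = -0.000920
  k4 = f(0.280000, 2.299558) = -0.006439
  y ← 2.300000 + (0.48/6)·(k1 + 2k2 + 2k3 + k4) = 2.299558
t=0.280000, y=2.299558:
  k1 = f(0.280000, 2.299558) = -0.006439
  k2 = f(0.520000, 2.298013) = -0.011950
  k3 = f(0.520000, 2.296691) = -0.011943
  k4 = f(0.760000, 2.293826) = -0.017433
  y ← 2.299558 + (0.48/6)·(k1 + 2k2 + 2k3 + k4) = 2.293826
y(0.76) ≈ 2.2938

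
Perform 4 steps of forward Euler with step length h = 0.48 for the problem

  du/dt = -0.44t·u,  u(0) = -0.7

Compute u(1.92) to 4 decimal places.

Euler: u_{n+1} = u_n + h·f(t_n, u_n).
t=0.000000, u=-0.700000: f=0.000000 → u ← -0.700000 + 0.48·0.000000 = -0.700000
t=0.480000, u=-0.700000: f=0.147840 → u ← -0.700000 + 0.48·0.147840 = -0.629037
t=0.960000, u=-0.629037: f=0.265705 → u ← -0.629037 + 0.48·0.265705 = -0.501498
t=1.440000, u=-0.501498: f=0.317749 → u ← -0.501498 + 0.48·0.317749 = -0.348979
u(1.92) ≈ -0.3490

-0.3490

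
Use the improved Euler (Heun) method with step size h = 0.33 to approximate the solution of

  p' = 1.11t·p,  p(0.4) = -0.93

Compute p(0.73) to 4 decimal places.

-1.1407

Heun: k1 = f(t_n, p_n); k2 = f(t_n + h, p_n + h·k1); p_{n+1} = p_n + (h/2)·(k1 + k2).
t=0.400000, p=-0.930000:
  k1 = f(0.400000, -0.930000) = -0.412920
  k2 = f(0.730000, -1.066264) = -0.863993
  p ← -0.930000 + (0.33/2)·(-0.412920 + (-0.863993)) = -1.140691
p(0.73) ≈ -1.1407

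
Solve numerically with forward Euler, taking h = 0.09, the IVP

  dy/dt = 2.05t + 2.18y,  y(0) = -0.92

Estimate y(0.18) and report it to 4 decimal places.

-1.2998

Euler: y_{n+1} = y_n + h·f(t_n, y_n).
t=0.000000, y=-0.920000: f=-2.005600 → y ← -0.920000 + 0.09·(-2.005600) = -1.100504
t=0.090000, y=-1.100504: f=-2.214599 → y ← -1.100504 + 0.09·(-2.214599) = -1.299818
y(0.18) ≈ -1.2998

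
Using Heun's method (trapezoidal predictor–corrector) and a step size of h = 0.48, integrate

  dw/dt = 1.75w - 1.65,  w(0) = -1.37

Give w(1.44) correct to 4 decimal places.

-23.4434

Heun: k1 = f(t_n, w_n); k2 = f(t_n + h, w_n + h·k1); w_{n+1} = w_n + (h/2)·(k1 + k2).
t=0.000000, w=-1.370000:
  k1 = f(0.000000, -1.370000) = -4.047500
  k2 = f(0.480000, -3.312800) = -7.447400
  w ← -1.370000 + (0.48/2)·(-4.047500 + (-7.447400)) = -4.128776
t=0.480000, w=-4.128776:
  k1 = f(0.480000, -4.128776) = -8.875358
  k2 = f(0.960000, -8.388948) = -16.330659
  w ← -4.128776 + (0.48/2)·(-8.875358 + (-16.330659)) = -10.178220
t=0.960000, w=-10.178220:
  k1 = f(0.960000, -10.178220) = -19.461885
  k2 = f(1.440000, -19.519925) = -35.809868
  w ← -10.178220 + (0.48/2)·(-19.461885 + (-35.809868)) = -23.443441
w(1.44) ≈ -23.4434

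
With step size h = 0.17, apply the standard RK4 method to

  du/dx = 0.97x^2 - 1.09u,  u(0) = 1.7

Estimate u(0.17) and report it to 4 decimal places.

1.4140

RK4: k1 = f(x_n, u_n); k2 = f(x_n + h/2, u_n + (h/2)·k1); k3 = f(x_n + h/2, u_n + (h/2)·k2); k4 = f(x_n + h, u_n + h·k3); u_{n+1} = u_n + (h/6)·(k1 + 2k2 + 2k3 + k4).
x=0.000000, u=1.700000:
  k1 = f(0.000000, 1.700000) = -1.853000
  k2 = f(0.085000, 1.542495) = -1.674311
  k3 = f(0.085000, 1.557684) = -1.690867
  k4 = f(0.170000, 1.412553) = -1.511649
  u ← 1.700000 + (0.17/6)·(k1 + 2k2 + 2k3 + k4) = 1.413975
u(0.17) ≈ 1.4140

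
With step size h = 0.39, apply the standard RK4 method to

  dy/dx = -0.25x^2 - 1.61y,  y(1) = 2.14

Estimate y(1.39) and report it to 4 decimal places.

RK4: k1 = f(x_n, y_n); k2 = f(x_n + h/2, y_n + (h/2)·k1); k3 = f(x_n + h/2, y_n + (h/2)·k2); k4 = f(x_n + h, y_n + h·k3); y_{n+1} = y_n + (h/6)·(k1 + 2k2 + 2k3 + k4).
x=1.000000, y=2.140000:
  k1 = f(1.000000, 2.140000) = -3.695400
  k2 = f(1.195000, 1.419397) = -2.642235
  k3 = f(1.195000, 1.624764) = -2.972876
  k4 = f(1.390000, 0.980578) = -2.061756
  y ← 2.140000 + (0.39/6)·(k1 + 2k2 + 2k3 + k4) = 1.035820
y(1.39) ≈ 1.0358

1.0358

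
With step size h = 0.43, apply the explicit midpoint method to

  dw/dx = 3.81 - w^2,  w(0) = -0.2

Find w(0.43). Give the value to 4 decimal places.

1.2780

Midpoint: k1 = f(x_n, w_n); k2 = f(x_n + h/2, w_n + (h/2)·k1); w_{n+1} = w_n + h·k2.
x=0.000000, w=-0.200000:
  k1 = f(0.000000, -0.200000) = 3.770000
  k2 = f(0.215000, 0.610550) = 3.437229
  w ← -0.200000 + 0.43·3.437229 = 1.278008
w(0.43) ≈ 1.2780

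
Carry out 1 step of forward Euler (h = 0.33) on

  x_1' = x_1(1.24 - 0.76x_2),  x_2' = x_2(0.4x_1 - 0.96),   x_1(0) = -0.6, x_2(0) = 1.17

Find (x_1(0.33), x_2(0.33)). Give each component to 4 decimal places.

-0.6695, 0.7067

Euler on (x_1,x_2): x_1_{n+1} = x_1_n + h·x_1', x_2_{n+1} = x_2_n + h·x_2'.
0.000000: (-0.600000, 1.170000); f=(-0.210480, -1.404000) → (-0.669458, 0.706680)
(x_1(0.33), x_2(0.33)) ≈ (-0.6695, 0.7067)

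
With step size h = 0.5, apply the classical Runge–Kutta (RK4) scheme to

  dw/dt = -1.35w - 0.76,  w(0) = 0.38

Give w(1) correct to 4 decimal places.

-0.3175

RK4: k1 = f(t_n, w_n); k2 = f(t_n + h/2, w_n + (h/2)·k1); k3 = f(t_n + h/2, w_n + (h/2)·k2); k4 = f(t_n + h, w_n + h·k3); w_{n+1} = w_n + (h/6)·(k1 + 2k2 + 2k3 + k4).
t=0.000000, w=0.380000:
  k1 = f(0.000000, 0.380000) = -1.273000
  k2 = f(0.250000, 0.061750) = -0.843363
  k3 = f(0.250000, 0.169159) = -0.988365
  k4 = f(0.500000, -0.114183) = -0.605854
  w ← 0.380000 + (0.5/6)·(k1 + 2k2 + 2k3 + k4) = -0.081859
t=0.500000, w=-0.081859:
  k1 = f(0.500000, -0.081859) = -0.649490
  k2 = f(0.750000, -0.244232) = -0.430287
  k3 = f(0.750000, -0.189431) = -0.504268
  k4 = f(1.000000, -0.333993) = -0.309109
  w ← -0.081859 + (0.5/6)·(k1 + 2k2 + 2k3 + k4) = -0.317502
w(1) ≈ -0.3175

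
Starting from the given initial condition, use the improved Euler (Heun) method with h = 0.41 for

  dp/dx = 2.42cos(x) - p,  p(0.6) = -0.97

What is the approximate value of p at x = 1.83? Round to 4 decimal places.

Heun: k1 = f(x_n, p_n); k2 = f(x_n + h, p_n + h·k1); p_{n+1} = p_n + (h/2)·(k1 + k2).
x=0.600000, p=-0.970000:
  k1 = f(0.600000, -0.970000) = 2.967312
  k2 = f(1.010000, 0.246598) = 1.040505
  p ← -0.970000 + (0.41/2)·(2.967312 + 1.040505) = -0.148397
x=1.010000, p=-0.148397:
  k1 = f(1.010000, -0.148397) = 1.435500
  k2 = f(1.420000, 0.440158) = -0.076612
  p ← -0.148397 + (0.41/2)·(1.435500 + (-0.076612)) = 0.130175
x=1.420000, p=0.130175:
  k1 = f(1.420000, 0.130175) = 0.233371
  k2 = f(1.830000, 0.225857) = -0.846129
  p ← 0.130175 + (0.41/2)·(0.233371 + (-0.846129)) = 0.004559
p(1.83) ≈ 0.0046

0.0046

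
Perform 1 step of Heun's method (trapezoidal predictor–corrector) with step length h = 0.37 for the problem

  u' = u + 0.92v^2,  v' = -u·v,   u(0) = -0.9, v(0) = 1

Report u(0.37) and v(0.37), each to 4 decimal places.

-0.7590, 1.3866

Heun on (u,v): k1 = f(t_n, state_n); k2 = f(t_n + h, state_n + h·k1); state_{n+1} = state_n + (h/2)·(k1 + k2).
0.000000: (-0.900000, 1.000000)
  k1 = (0.020000, 0.900000)
  predictor → (-0.892600, 1.333000)
  k2 = (0.742138, 1.189836)
  → (-0.759004, 1.386620)
(u(0.37), v(0.37)) ≈ (-0.7590, 1.3866)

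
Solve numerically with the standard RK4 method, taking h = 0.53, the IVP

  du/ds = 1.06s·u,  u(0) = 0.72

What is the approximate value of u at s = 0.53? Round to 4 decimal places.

RK4: k1 = f(s_n, u_n); k2 = f(s_n + h/2, u_n + (h/2)·k1); k3 = f(s_n + h/2, u_n + (h/2)·k2); k4 = f(s_n + h, u_n + h·k3); u_{n+1} = u_n + (h/6)·(k1 + 2k2 + 2k3 + k4).
s=0.000000, u=0.720000:
  k1 = f(0.000000, 0.720000) = 0.000000
  k2 = f(0.265000, 0.720000) = 0.202248
  k3 = f(0.265000, 0.773596) = 0.217303
  k4 = f(0.530000, 0.835171) = 0.469199
  u ← 0.720000 + (0.53/6)·(k1 + 2k2 + 2k3 + k4) = 0.835567
u(0.53) ≈ 0.8356

0.8356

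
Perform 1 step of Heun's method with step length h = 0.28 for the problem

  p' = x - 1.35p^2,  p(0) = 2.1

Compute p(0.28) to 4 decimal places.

Heun: k1 = f(x_n, p_n); k2 = f(x_n + h, p_n + h·k1); p_{n+1} = p_n + (h/2)·(k1 + k2).
x=0.000000, p=2.100000:
  k1 = f(0.000000, 2.100000) = -5.953500
  k2 = f(0.280000, 0.433020) = 0.026866
  p ← 2.100000 + (0.28/2)·(-5.953500 + 0.026866) = 1.270271
p(0.28) ≈ 1.2703

1.2703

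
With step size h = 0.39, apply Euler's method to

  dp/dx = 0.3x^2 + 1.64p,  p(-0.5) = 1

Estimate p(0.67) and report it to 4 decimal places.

4.4978

Euler: p_{n+1} = p_n + h·f(x_n, p_n).
x=-0.500000, p=1.000000: f=1.715000 → p ← 1.000000 + 0.39·1.715000 = 1.668850
x=-0.110000, p=1.668850: f=2.740544 → p ← 1.668850 + 0.39·2.740544 = 2.737662
x=0.280000, p=2.737662: f=4.513286 → p ← 2.737662 + 0.39·4.513286 = 4.497844
p(0.67) ≈ 4.4978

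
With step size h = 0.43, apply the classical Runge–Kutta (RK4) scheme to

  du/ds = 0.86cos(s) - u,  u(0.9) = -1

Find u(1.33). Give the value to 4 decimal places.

-0.5236

RK4: k1 = f(s_n, u_n); k2 = f(s_n + h/2, u_n + (h/2)·k1); k3 = f(s_n + h/2, u_n + (h/2)·k2); k4 = f(s_n + h, u_n + h·k3); u_{n+1} = u_n + (h/6)·(k1 + 2k2 + 2k3 + k4).
s=0.900000, u=-1.000000:
  k1 = f(0.900000, -1.000000) = 1.534585
  k2 = f(1.115000, -0.670064) = 1.048617
  k3 = f(1.115000, -0.774547) = 1.153100
  k4 = f(1.330000, -0.504167) = 0.709256
  u ← -1.000000 + (0.43/6)·(k1 + 2k2 + 2k3 + k4) = -0.523612
u(1.33) ≈ -0.5236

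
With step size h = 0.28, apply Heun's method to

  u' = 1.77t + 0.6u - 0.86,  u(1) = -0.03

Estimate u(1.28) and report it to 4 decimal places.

Heun: k1 = f(t_n, u_n); k2 = f(t_n + h, u_n + h·k1); u_{n+1} = u_n + (h/2)·(k1 + k2).
t=1.000000, u=-0.030000:
  k1 = f(1.000000, -0.030000) = 0.892000
  k2 = f(1.280000, 0.219760) = 1.537456
  u ← -0.030000 + (0.28/2)·(0.892000 + 1.537456) = 0.310124
u(1.28) ≈ 0.3101

0.3101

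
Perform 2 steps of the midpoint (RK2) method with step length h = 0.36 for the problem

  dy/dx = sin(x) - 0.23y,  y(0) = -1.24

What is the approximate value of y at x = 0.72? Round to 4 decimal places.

Midpoint: k1 = f(x_n, y_n); k2 = f(x_n + h/2, y_n + (h/2)·k1); y_{n+1} = y_n + h·k2.
x=0.000000, y=-1.240000:
  k1 = f(0.000000, -1.240000) = 0.285200
  k2 = f(0.180000, -1.188664) = 0.452422
  y ← -1.240000 + 0.36·0.452422 = -1.077128
x=0.360000, y=-1.077128:
  k1 = f(0.360000, -1.077128) = 0.600014
  k2 = f(0.540000, -0.969126) = 0.737035
  y ← -1.077128 + 0.36·0.737035 = -0.811795
y(0.72) ≈ -0.8118

-0.8118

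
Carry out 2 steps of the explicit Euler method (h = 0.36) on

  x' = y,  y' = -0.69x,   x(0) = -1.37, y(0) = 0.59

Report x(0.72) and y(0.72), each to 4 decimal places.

Euler on (x,y): x_{n+1} = x_n + h·x', y_{n+1} = y_n + h·y'.
0.000000: (-1.370000, 0.590000); f=(0.590000, 0.945300) → (-1.157600, 0.930308)
0.360000: (-1.157600, 0.930308); f=(0.930308, 0.798744) → (-0.822689, 1.217856)
(x(0.72), y(0.72)) ≈ (-0.8227, 1.2179)

-0.8227, 1.2179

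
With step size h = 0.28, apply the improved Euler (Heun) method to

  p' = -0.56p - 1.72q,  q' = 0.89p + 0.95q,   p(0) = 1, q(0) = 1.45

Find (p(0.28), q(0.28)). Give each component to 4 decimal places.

Heun on (p,q): k1 = f(t_n, state_n); k2 = f(t_n + h, state_n + h·k1); state_{n+1} = state_n + (h/2)·(k1 + k2).
0.000000: (1.000000, 1.450000)
  k1 = (-3.054000, 2.267500)
  predictor → (0.144880, 2.084900)
  k2 = (-3.667161, 2.109598)
  → (0.059037, 2.062794)
(p(0.28), q(0.28)) ≈ (0.0590, 2.0628)

0.0590, 2.0628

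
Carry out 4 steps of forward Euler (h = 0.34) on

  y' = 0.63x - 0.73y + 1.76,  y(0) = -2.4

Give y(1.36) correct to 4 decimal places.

1.2432

Euler: y_{n+1} = y_n + h·f(x_n, y_n).
x=0.000000, y=-2.400000: f=3.512000 → y ← -2.400000 + 0.34·3.512000 = -1.205920
x=0.340000, y=-1.205920: f=2.854522 → y ← -1.205920 + 0.34·2.854522 = -0.235383
x=0.680000, y=-0.235383: f=2.360229 → y ← -0.235383 + 0.34·2.360229 = 0.567095
x=1.020000, y=0.567095: f=1.988620 → y ← 0.567095 + 0.34·1.988620 = 1.243226
y(1.36) ≈ 1.2432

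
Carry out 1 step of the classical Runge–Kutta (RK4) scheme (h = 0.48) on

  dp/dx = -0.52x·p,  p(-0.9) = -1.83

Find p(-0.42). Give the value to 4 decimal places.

-2.1577

RK4: k1 = f(x_n, p_n); k2 = f(x_n + h/2, p_n + (h/2)·k1); k3 = f(x_n + h/2, p_n + (h/2)·k2); k4 = f(x_n + h, p_n + h·k3); p_{n+1} = p_n + (h/6)·(k1 + 2k2 + 2k3 + k4).
x=-0.900000, p=-1.830000:
  k1 = f(-0.900000, -1.830000) = -0.856440
  k2 = f(-0.660000, -2.035546) = -0.698599
  k3 = f(-0.660000, -1.997664) = -0.685598
  k4 = f(-0.420000, -2.159087) = -0.471545
  p ← -1.830000 + (0.48/6)·(k1 + 2k2 + 2k3 + k4) = -2.157710
p(-0.42) ≈ -2.1577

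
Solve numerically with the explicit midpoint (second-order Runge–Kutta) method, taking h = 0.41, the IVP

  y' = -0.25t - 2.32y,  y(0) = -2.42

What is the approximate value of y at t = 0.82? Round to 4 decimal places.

-0.6615

Midpoint: k1 = f(t_n, y_n); k2 = f(t_n + h/2, y_n + (h/2)·k1); y_{n+1} = y_n + h·k2.
t=0.000000, y=-2.420000:
  k1 = f(0.000000, -2.420000) = 5.614400
  k2 = f(0.205000, -1.269048) = 2.892941
  y ← -2.420000 + 0.41·2.892941 = -1.233894
t=0.410000, y=-1.233894:
  k1 = f(0.410000, -1.233894) = 2.760134
  k2 = f(0.615000, -0.668067) = 1.396164
  y ← -1.233894 + 0.41·1.396164 = -0.661467
y(0.82) ≈ -0.6615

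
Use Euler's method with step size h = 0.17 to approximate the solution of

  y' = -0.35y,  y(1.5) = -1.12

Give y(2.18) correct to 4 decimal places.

Euler: y_{n+1} = y_n + h·f(t_n, y_n).
t=1.500000, y=-1.120000: f=0.392000 → y ← -1.120000 + 0.17·0.392000 = -1.053360
t=1.670000, y=-1.053360: f=0.368676 → y ← -1.053360 + 0.17·0.368676 = -0.990685
t=1.840000, y=-0.990685: f=0.346740 → y ← -0.990685 + 0.17·0.346740 = -0.931739
t=2.010000, y=-0.931739: f=0.326109 → y ← -0.931739 + 0.17·0.326109 = -0.876301
y(2.18) ≈ -0.8763

-0.8763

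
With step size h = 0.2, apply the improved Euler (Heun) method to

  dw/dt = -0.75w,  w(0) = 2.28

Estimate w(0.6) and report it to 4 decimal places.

Heun: k1 = f(t_n, w_n); k2 = f(t_n + h, w_n + h·k1); w_{n+1} = w_n + (h/2)·(k1 + k2).
t=0.000000, w=2.280000:
  k1 = f(0.000000, 2.280000) = -1.710000
  k2 = f(0.200000, 1.938000) = -1.453500
  w ← 2.280000 + (0.2/2)·(-1.710000 + (-1.453500)) = 1.963650
t=0.200000, w=1.963650:
  k1 = f(0.200000, 1.963650) = -1.472738
  k2 = f(0.400000, 1.669102) = -1.251827
  w ← 1.963650 + (0.2/2)·(-1.472738 + (-1.251827)) = 1.691194
t=0.400000, w=1.691194:
  k1 = f(0.400000, 1.691194) = -1.268395
  k2 = f(0.600000, 1.437515) = -1.078136
  w ← 1.691194 + (0.2/2)·(-1.268395 + (-1.078136)) = 1.456540
w(0.6) ≈ 1.4565

1.4565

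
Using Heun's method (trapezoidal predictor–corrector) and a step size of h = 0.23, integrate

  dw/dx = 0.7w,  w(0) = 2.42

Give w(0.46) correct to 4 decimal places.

3.3352

Heun: k1 = f(x_n, w_n); k2 = f(x_n + h, w_n + h·k1); w_{n+1} = w_n + (h/2)·(k1 + k2).
x=0.000000, w=2.420000:
  k1 = f(0.000000, 2.420000) = 1.694000
  k2 = f(0.230000, 2.809620) = 1.966734
  w ← 2.420000 + (0.23/2)·(1.694000 + 1.966734) = 2.840984
x=0.230000, w=2.840984:
  k1 = f(0.230000, 2.840984) = 1.988689
  k2 = f(0.460000, 3.298383) = 2.308868
  w ← 2.840984 + (0.23/2)·(1.988689 + 2.308868) = 3.335203
w(0.46) ≈ 3.3352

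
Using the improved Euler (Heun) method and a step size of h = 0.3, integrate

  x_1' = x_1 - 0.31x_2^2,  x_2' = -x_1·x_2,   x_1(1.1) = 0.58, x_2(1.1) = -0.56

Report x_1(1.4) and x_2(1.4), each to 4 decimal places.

Heun on (x_1,x_2): k1 = f(s_n, state_n); k2 = f(s_n + h, state_n + h·k1); state_{n+1} = state_n + (h/2)·(k1 + k2).
1.100000: (0.580000, -0.560000)
  k1 = (0.482784, 0.324800)
  predictor → (0.724835, -0.462560)
  k2 = (0.658507, 0.335280)
  → (0.751194, -0.460988)
(x_1(1.4), x_2(1.4)) ≈ (0.7512, -0.4610)

0.7512, -0.4610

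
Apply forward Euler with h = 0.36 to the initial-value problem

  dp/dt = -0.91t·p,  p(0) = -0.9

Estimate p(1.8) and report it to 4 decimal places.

-0.2071

Euler: p_{n+1} = p_n + h·f(t_n, p_n).
t=0.000000, p=-0.900000: f=0.000000 → p ← -0.900000 + 0.36·0.000000 = -0.900000
t=0.360000, p=-0.900000: f=0.294840 → p ← -0.900000 + 0.36·0.294840 = -0.793858
t=0.720000, p=-0.793858: f=0.520135 → p ← -0.793858 + 0.36·0.520135 = -0.606609
t=1.080000, p=-0.606609: f=0.596175 → p ← -0.606609 + 0.36·0.596175 = -0.391986
t=1.440000, p=-0.391986: f=0.513658 → p ← -0.391986 + 0.36·0.513658 = -0.207069
p(1.8) ≈ -0.2071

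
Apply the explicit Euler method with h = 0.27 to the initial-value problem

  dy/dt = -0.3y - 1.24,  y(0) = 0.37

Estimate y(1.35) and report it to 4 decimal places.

Euler: y_{n+1} = y_n + h·f(t_n, y_n).
t=0.000000, y=0.370000: f=-1.351000 → y ← 0.370000 + 0.27·(-1.351000) = 0.005230
t=0.270000, y=0.005230: f=-1.241569 → y ← 0.005230 + 0.27·(-1.241569) = -0.329994
t=0.540000, y=-0.329994: f=-1.141002 → y ← -0.329994 + 0.27·(-1.141002) = -0.638064
t=0.810000, y=-0.638064: f=-1.048581 → y ← -0.638064 + 0.27·(-1.048581) = -0.921181
t=1.080000, y=-0.921181: f=-0.963646 → y ← -0.921181 + 0.27·(-0.963646) = -1.181365
y(1.35) ≈ -1.1814

-1.1814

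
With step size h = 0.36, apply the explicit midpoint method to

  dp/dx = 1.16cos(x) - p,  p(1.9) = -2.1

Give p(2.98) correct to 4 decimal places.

Midpoint: k1 = f(x_n, p_n); k2 = f(x_n + h/2, p_n + (h/2)·k1); p_{n+1} = p_n + h·k2.
x=1.900000, p=-2.100000:
  k1 = f(1.900000, -2.100000) = 1.724984
  k2 = f(2.080000, -1.789503) = 1.224024
  p ← -2.100000 + 0.36·1.224024 = -1.659351
x=2.260000, p=-1.659351:
  k1 = f(2.260000, -1.659351) = 0.921681
  k2 = f(2.440000, -1.493449) = 0.607423
  p ← -1.659351 + 0.36·0.607423 = -1.440679
x=2.620000, p=-1.440679:
  k1 = f(2.620000, -1.440679) = 0.434928
  k2 = f(2.800000, -1.362392) = 0.269414
  p ← -1.440679 + 0.36·0.269414 = -1.343690
p(2.98) ≈ -1.3437

-1.3437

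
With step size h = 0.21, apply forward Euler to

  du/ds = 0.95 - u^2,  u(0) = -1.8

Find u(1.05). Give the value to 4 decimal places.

Euler: u_{n+1} = u_n + h·f(s_n, u_n).
s=0.000000, u=-1.800000: f=-2.290000 → u ← -1.800000 + 0.21·(-2.290000) = -2.280900
s=0.210000, u=-2.280900: f=-4.252505 → u ← -2.280900 + 0.21·(-4.252505) = -3.173926
s=0.420000, u=-3.173926: f=-9.123806 → u ← -3.173926 + 0.21·(-9.123806) = -5.089925
s=0.630000, u=-5.089925: f=-24.957340 → u ← -5.089925 + 0.21·(-24.957340) = -10.330967
s=0.840000, u=-10.330967: f=-105.778873 → u ← -10.330967 + 0.21·(-105.778873) = -32.544530
u(1.05) ≈ -32.5445

-32.5445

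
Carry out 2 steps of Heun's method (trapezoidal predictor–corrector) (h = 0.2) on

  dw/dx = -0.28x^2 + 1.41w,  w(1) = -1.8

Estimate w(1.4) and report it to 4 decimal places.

Heun: k1 = f(x_n, w_n); k2 = f(x_n + h, w_n + h·k1); w_{n+1} = w_n + (h/2)·(k1 + k2).
x=1.000000, w=-1.800000:
  k1 = f(1.000000, -1.800000) = -2.818000
  k2 = f(1.200000, -2.363600) = -3.735876
  w ← -1.800000 + (0.2/2)·(-2.818000 + (-3.735876)) = -2.455388
x=1.200000, w=-2.455388:
  k1 = f(1.200000, -2.455388) = -3.865297
  k2 = f(1.400000, -3.228447) = -5.100910
  w ← -2.455388 + (0.2/2)·(-3.865297 + (-5.100910)) = -3.352008
w(1.4) ≈ -3.3520

-3.3520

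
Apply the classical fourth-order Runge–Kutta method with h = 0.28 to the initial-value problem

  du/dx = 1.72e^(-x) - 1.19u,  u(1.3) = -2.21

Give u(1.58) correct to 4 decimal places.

RK4: k1 = f(x_n, u_n); k2 = f(x_n + h/2, u_n + (h/2)·k1); k3 = f(x_n + h/2, u_n + (h/2)·k2); k4 = f(x_n + h, u_n + h·k3); u_{n+1} = u_n + (h/6)·(k1 + 2k2 + 2k3 + k4).
x=1.300000, u=-2.210000:
  k1 = f(1.300000, -2.210000) = 3.098655
  k2 = f(1.440000, -1.776188) = 2.521180
  k3 = f(1.440000, -1.857035) = 2.617387
  k4 = f(1.580000, -1.477132) = 2.112064
  u ← -2.210000 + (0.28/6)·(k1 + 2k2 + 2k3 + k4) = -1.487234
u(1.58) ≈ -1.4872

-1.4872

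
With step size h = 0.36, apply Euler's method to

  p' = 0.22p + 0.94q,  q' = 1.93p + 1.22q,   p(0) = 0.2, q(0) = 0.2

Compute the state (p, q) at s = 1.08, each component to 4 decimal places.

Euler on (p,q): p_{n+1} = p_n + h·p', q_{n+1} = q_n + h·q'.
0.000000: (0.200000, 0.200000); f=(0.232000, 0.630000) → (0.283520, 0.426800)
0.360000: (0.283520, 0.426800); f=(0.463566, 1.067890) → (0.450404, 0.811240)
0.720000: (0.450404, 0.811240); f=(0.861655, 1.858993) → (0.760600, 1.480478)
(p(1.08), q(1.08)) ≈ (0.7606, 1.4805)

0.7606, 1.4805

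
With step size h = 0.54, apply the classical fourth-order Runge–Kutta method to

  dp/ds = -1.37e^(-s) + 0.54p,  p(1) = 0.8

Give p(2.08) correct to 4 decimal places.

RK4: k1 = f(s_n, p_n); k2 = f(s_n + h/2, p_n + (h/2)·k1); k3 = f(s_n + h/2, p_n + (h/2)·k2); k4 = f(s_n + h, p_n + h·k3); p_{n+1} = p_n + (h/6)·(k1 + 2k2 + 2k3 + k4).
s=1.000000, p=0.800000:
  k1 = f(1.000000, 0.800000) = -0.071995
  k2 = f(1.270000, 0.780561) = 0.036764
  k3 = f(1.270000, 0.809926) = 0.052621
  k4 = f(1.540000, 0.828415) = 0.153642
  p ← 0.800000 + (0.54/6)·(k1 + 2k2 + 2k3 + k4) = 0.823437
s=1.540000, p=0.823437:
  k1 = f(1.540000, 0.823437) = 0.150954
  k2 = f(1.810000, 0.864195) = 0.242459
  k3 = f(1.810000, 0.888901) = 0.255801
  k4 = f(2.080000, 0.961570) = 0.348093
  p ← 0.823437 + (0.54/6)·(k1 + 2k2 + 2k3 + k4) = 0.958039
p(2.08) ≈ 0.9580

0.9580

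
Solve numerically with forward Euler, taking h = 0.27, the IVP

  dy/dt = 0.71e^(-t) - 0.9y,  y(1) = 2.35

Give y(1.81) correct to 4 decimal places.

1.1417

Euler: y_{n+1} = y_n + h·f(t_n, y_n).
t=1.000000, y=2.350000: f=-1.853806 → y ← 2.350000 + 0.27·(-1.853806) = 1.849472
t=1.270000, y=1.849472: f=-1.465135 → y ← 1.849472 + 0.27·(-1.465135) = 1.453886
t=1.540000, y=1.453886: f=-1.156287 → y ← 1.453886 + 0.27·(-1.156287) = 1.141689
y(1.81) ≈ 1.1417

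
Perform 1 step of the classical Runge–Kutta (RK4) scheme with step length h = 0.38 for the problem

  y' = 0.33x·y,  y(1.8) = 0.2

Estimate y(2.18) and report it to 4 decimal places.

RK4: k1 = f(x_n, y_n); k2 = f(x_n + h/2, y_n + (h/2)·k1); k3 = f(x_n + h/2, y_n + (h/2)·k2); k4 = f(x_n + h, y_n + h·k3); y_{n+1} = y_n + (h/6)·(k1 + 2k2 + 2k3 + k4).
x=1.800000, y=0.200000:
  k1 = f(1.800000, 0.200000) = 0.118800
  k2 = f(1.990000, 0.222572) = 0.146163
  k3 = f(1.990000, 0.227771) = 0.149577
  k4 = f(2.180000, 0.256839) = 0.184770
  y ← 0.200000 + (0.38/6)·(k1 + 2k2 + 2k3 + k4) = 0.256687
y(2.18) ≈ 0.2567

0.2567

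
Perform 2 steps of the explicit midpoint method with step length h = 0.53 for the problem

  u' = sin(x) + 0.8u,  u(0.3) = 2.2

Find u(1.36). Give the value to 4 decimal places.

6.0760

Midpoint: k1 = f(x_n, u_n); k2 = f(x_n + h/2, u_n + (h/2)·k1); u_{n+1} = u_n + h·k2.
x=0.300000, u=2.200000:
  k1 = f(0.300000, 2.200000) = 2.055520
  k2 = f(0.565000, 2.744713) = 2.731186
  u ← 2.200000 + 0.53·2.731186 = 3.647529
x=0.830000, u=3.647529:
  k1 = f(0.830000, 3.647529) = 3.655954
  k2 = f(1.095000, 4.616357) = 4.582013
  u ← 3.647529 + 0.53·4.582013 = 6.075996
u(1.36) ≈ 6.0760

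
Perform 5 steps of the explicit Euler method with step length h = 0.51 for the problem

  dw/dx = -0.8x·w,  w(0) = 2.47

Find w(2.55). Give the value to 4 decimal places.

Euler: w_{n+1} = w_n + h·f(x_n, w_n).
x=0.000000, w=2.470000: f=0.000000 → w ← 2.470000 + 0.51·0.000000 = 2.470000
x=0.510000, w=2.470000: f=-1.007760 → w ← 2.470000 + 0.51·(-1.007760) = 1.956042
x=1.020000, w=1.956042: f=-1.596131 → w ← 1.956042 + 0.51·(-1.596131) = 1.142016
x=1.530000, w=1.142016: f=-1.397827 → w ← 1.142016 + 0.51·(-1.397827) = 0.429124
x=2.040000, w=0.429124: f=-0.700330 → w ← 0.429124 + 0.51·(-0.700330) = 0.071955
w(2.55) ≈ 0.0720

0.0720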